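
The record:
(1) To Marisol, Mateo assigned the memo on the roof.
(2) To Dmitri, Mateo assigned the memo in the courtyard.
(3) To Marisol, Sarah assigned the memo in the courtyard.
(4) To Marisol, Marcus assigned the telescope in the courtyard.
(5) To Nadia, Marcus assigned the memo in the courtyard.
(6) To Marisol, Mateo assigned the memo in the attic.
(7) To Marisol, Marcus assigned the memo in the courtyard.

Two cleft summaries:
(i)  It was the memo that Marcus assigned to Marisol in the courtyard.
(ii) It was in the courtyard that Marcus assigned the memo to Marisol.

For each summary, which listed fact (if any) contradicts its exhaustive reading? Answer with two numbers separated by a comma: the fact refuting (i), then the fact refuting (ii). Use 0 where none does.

4, 0

(i): focus "the memo". Looking for same agent, recipient, setting (Marcus / Marisol / in the courtyard) with some other thing — fact (4) has the telescope there. Refuted.
(ii): focus "in the courtyard". No fact shares same agent, thing, recipient (Marcus / the memo / Marisol) with a different setting. 0.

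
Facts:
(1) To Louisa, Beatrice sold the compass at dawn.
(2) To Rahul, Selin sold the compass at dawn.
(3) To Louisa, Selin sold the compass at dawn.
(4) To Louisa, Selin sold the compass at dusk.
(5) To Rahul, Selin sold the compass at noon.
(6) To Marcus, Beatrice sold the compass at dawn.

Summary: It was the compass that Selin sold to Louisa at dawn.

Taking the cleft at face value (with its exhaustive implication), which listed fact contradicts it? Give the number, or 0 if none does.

Focus of the cleft: "the compass" (the thing). Presupposed background: agent = Selin, recipient = Louisa, setting = at dawn.
Exhaustivity: the compass is the only thing satisfying that background.
Every other fact differs from the presupposition on some backgrounded slot, so none challenges the exhaustivity.

0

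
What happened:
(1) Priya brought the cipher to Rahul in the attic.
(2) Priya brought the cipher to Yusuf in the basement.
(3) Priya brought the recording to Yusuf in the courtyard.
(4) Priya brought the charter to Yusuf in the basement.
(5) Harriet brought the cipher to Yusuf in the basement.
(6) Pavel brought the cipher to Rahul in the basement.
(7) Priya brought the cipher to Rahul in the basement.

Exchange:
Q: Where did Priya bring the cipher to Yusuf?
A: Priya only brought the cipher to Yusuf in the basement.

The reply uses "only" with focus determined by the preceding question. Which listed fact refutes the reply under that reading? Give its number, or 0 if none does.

The question "Where did ...?" targets the setting, so in the reply the focus falls on "in the basement".
"Only" then excludes alternative settings while the background — Priya as agent and the cipher as thing and Yusuf as recipient — is held fixed.
No listed fact shares that background with another setting. Nothing contradicts the reply.
(Fact (7) would refute a reading with focus on the recipient — but that is not what the question asks.)

0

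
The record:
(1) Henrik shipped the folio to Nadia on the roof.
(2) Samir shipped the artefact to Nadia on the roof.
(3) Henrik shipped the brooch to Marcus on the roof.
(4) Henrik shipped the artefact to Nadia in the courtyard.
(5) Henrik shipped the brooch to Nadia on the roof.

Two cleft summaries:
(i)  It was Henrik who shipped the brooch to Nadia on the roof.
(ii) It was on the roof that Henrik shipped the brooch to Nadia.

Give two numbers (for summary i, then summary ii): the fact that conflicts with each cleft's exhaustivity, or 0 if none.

0, 0

(i): focus "Henrik". No fact shares same thing, recipient, setting (the brooch / Nadia / on the roof) with a different agent. 0.
(ii): focus "on the roof". No fact shares same agent, thing, recipient (Henrik / the brooch / Nadia) with a different setting. 0.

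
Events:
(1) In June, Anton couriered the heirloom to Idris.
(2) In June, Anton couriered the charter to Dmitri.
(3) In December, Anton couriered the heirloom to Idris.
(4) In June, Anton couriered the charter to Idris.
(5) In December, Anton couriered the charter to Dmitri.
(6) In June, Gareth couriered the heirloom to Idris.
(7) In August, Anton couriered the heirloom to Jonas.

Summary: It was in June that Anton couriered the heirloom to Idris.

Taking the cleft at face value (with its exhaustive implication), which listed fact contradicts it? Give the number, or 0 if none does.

The cleft puts "in June" in focus and presupposes the open proposition with same agent, thing, recipient (Anton / the heirloom / Idris).
Exhaustivity: in June is the only setting satisfying that background.
But fact (3) also has same agent, thing, recipient (Anton / the heirloom / Idris), with setting = in December — so the exhaustive reading fails.

3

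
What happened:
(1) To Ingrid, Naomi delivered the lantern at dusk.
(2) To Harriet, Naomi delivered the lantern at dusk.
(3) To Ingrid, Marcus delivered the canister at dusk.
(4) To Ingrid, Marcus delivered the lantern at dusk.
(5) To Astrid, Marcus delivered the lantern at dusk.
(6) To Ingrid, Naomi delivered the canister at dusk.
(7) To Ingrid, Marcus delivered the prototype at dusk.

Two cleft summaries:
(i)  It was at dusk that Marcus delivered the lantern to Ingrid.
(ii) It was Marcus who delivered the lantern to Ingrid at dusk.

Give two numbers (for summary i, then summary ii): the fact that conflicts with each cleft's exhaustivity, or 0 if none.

Summary (i) focuses "at dusk" (the setting); background agent = Marcus, thing = the lantern, recipient = Ingrid. No fact matches that background with a different setting, so 0.
Summary (ii) focuses "Marcus" (the agent); background thing = the lantern, recipient = Ingrid, setting = at dusk. Fact (1) matches that background with agent = Naomi — refutes (ii).

0, 1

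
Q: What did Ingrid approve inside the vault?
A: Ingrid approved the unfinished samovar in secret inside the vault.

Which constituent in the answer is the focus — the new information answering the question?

the unfinished samovar

The wh-word "what" asks about the direct object.
In the answer, "Ingrid" and "inside the vault" are given — repeated from the question.
"in secret" is also new, but it specifies the manner, which is not what the question asks about — so it is not the focus.
The constituent filling the direct object gap is "the unfinished samovar"; that is the focus.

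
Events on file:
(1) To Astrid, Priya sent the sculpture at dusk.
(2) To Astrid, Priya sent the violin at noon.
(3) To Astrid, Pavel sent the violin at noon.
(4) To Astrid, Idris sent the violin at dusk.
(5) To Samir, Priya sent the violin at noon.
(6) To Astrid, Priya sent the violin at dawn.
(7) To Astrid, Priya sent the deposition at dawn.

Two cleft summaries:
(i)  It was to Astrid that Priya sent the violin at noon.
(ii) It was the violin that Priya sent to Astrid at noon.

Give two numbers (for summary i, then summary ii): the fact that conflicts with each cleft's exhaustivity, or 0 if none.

(i): focus "Astrid". Looking for same agent, thing, setting (Priya / the violin / at noon) with some other recipient — fact (5) has Samir there. Refuted.
(ii): focus "the violin". No fact shares same agent, recipient, setting (Priya / Astrid / at noon) with a different thing. 0.

5, 0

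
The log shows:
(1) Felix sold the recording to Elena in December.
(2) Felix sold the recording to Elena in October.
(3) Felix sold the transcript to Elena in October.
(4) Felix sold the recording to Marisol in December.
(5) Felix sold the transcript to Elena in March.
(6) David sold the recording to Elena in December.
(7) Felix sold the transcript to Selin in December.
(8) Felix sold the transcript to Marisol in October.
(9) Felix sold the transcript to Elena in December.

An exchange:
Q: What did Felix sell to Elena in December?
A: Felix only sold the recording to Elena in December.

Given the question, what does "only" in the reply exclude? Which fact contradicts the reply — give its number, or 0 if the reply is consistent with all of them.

9

Answering "What did ...?" puts focus on the thing — here, "the recording".
"Only" then excludes alternative things while the background — Felix as agent and Elena as recipient and in December as setting — is held fixed.
Fact (9) keeps Felix as agent and Elena as recipient and in December as setting but has thing = the transcript; that refutes the reply.
(Fact (2) would refute a reading with focus on the setting — but that is not what the question asks.)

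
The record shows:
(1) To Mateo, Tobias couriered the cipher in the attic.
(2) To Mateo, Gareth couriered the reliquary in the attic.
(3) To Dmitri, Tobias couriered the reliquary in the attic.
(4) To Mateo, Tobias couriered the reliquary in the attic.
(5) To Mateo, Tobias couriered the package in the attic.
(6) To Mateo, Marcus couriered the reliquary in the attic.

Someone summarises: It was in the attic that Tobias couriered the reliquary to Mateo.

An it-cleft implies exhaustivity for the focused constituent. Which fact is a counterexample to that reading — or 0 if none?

0

The cleft puts "in the attic" in focus and presupposes the open proposition with Tobias as agent and the reliquary as thing and Mateo as recipient.
Exhaustivity: in the attic is the only setting satisfying that background.
No listed fact matches the background with a different setting. Exhaustivity holds.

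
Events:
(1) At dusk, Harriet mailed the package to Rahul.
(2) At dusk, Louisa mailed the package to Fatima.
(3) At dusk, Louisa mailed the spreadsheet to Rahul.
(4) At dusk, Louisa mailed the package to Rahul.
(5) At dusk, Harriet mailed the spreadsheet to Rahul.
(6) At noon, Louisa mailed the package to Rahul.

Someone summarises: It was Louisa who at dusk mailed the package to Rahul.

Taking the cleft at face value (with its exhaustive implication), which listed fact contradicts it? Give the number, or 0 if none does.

1

Focus of the cleft: "Louisa" (the agent). Presupposed background: thing = the package, recipient = Rahul, setting = at dusk.
The exhaustive reading says no other agent fits that background.
But fact (1) also has thing = the package, recipient = Rahul, setting = at dusk, with agent = Harriet — so the exhaustive reading fails.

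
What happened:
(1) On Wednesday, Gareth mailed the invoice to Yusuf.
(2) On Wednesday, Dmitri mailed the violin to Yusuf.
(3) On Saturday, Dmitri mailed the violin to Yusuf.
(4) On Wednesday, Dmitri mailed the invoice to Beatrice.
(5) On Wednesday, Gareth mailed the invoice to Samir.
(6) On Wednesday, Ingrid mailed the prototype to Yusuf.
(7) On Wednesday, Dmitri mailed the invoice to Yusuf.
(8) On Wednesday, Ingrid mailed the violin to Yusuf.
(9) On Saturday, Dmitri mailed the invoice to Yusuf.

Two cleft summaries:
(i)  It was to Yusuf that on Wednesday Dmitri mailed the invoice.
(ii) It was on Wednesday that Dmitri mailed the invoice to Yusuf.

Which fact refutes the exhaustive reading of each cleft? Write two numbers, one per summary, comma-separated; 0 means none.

4, 9

Summary (i) focuses "Yusuf" (the recipient); background same agent, thing, setting (Dmitri / the invoice / on Wednesday). Fact (4) matches that background with recipient = Beatrice — refutes (i).
Summary (ii) focuses "on Wednesday" (the setting); background same agent, thing, recipient (Dmitri / the invoice / Yusuf). Fact (9) matches that background with setting = on Saturday — refutes (ii).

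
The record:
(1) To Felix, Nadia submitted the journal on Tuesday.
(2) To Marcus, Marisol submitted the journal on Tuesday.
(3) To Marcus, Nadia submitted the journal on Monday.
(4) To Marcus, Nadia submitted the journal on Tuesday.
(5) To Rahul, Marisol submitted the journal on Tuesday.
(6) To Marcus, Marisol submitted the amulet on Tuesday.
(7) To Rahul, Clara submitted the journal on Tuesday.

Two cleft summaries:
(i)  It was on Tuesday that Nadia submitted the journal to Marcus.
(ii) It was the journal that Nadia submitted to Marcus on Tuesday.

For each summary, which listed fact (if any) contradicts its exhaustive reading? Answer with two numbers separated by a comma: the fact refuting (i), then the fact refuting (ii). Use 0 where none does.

3, 0

(i): focus "on Tuesday". Looking for agent = Nadia, thing = the journal, recipient = Marcus with some other setting — fact (3) has on Monday there. Refuted.
(ii): focus "the journal". No fact shares agent = Nadia, recipient = Marcus, setting = on Tuesday with a different thing. 0.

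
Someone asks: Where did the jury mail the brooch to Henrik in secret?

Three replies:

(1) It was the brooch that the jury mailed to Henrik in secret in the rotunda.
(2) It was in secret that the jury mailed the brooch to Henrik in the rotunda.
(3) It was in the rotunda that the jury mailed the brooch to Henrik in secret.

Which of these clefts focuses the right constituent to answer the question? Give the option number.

3

The question word "where" targets the location.
Option (1) clefts "the brooch" — the direct object, not what was asked.
Option (2) clefts "in secret" — the manner, not what was asked.
Option (3) clefts "in the rotunda" — that matches what the question asks about.
So the congruent reply is (3).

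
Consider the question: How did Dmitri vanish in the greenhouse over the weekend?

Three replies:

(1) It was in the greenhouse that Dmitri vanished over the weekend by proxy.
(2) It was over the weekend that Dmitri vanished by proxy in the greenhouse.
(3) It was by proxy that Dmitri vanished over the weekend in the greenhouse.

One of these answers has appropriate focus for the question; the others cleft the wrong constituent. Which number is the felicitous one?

The question word "how" targets the manner.
Option (1) clefts "in the greenhouse" — the location, not what was asked.
Option (2) clefts "over the weekend" — the time, not what was asked.
Option (3) clefts "by proxy" — that matches what the question asks about.
So the congruent reply is (3).

3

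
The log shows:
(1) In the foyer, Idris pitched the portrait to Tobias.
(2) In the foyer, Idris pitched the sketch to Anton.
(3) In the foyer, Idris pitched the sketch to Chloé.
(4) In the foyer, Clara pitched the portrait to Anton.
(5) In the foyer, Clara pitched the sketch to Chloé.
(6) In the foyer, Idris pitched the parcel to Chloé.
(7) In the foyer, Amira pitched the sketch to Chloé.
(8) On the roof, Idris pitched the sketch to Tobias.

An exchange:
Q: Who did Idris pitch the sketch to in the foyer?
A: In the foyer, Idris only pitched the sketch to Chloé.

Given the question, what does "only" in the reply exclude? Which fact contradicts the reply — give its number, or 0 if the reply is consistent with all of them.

2

Answering "Who did ... to ...?" puts focus on the recipient — here, "Chloé".
"Only" then excludes alternative recipients while the background — agent = Idris, thing = the sketch, setting = in the foyer — is held fixed.
Fact (2) shares the background with a different recipient (Anton) — counterexample.
(Fact (6) would refute a reading with focus on the thing — but that is not what the question asks.)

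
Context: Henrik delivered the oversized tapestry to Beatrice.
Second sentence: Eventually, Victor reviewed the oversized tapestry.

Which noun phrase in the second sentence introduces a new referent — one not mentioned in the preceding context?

Victor

"the oversized tapestry" in the second sentence is given — already mentioned in the context.
"Victor" has no antecedent in the context; it is discourse-new.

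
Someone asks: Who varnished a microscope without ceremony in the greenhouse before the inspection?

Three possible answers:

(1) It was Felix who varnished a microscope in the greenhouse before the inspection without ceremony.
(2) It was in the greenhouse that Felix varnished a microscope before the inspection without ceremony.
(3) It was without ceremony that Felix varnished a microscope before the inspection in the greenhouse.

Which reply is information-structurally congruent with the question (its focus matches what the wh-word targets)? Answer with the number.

1

The question word "who" targets the subject (agent).
Option (1) clefts "Felix" — that matches what the question asks about.
Option (2) clefts "in the greenhouse" — the location, not what was asked.
Option (3) clefts "without ceremony" — the manner, not what was asked.
So the congruent reply is (1).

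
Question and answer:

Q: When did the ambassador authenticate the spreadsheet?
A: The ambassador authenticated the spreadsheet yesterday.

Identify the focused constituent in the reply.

The wh-word "when" asks about the time.
In the answer, "the ambassador" and "the spreadsheet" are given — repeated from the question.
The constituent filling the time gap is "yesterday"; that is the focus and would carry nuclear stress.

yesterday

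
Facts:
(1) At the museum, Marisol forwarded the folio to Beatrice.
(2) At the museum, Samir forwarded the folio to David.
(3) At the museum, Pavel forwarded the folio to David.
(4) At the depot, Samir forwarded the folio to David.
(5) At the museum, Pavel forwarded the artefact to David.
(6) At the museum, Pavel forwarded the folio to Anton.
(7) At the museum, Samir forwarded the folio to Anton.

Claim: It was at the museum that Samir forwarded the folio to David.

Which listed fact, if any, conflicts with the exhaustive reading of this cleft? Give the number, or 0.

4

Focus of the cleft: "at the museum" (the setting). Presupposed background: Samir as agent and the folio as thing and David as recipient.
The exhaustive reading says no other setting fits that background.
Fact (4) shares the background but with setting = at the depot; exhaustivity is violated.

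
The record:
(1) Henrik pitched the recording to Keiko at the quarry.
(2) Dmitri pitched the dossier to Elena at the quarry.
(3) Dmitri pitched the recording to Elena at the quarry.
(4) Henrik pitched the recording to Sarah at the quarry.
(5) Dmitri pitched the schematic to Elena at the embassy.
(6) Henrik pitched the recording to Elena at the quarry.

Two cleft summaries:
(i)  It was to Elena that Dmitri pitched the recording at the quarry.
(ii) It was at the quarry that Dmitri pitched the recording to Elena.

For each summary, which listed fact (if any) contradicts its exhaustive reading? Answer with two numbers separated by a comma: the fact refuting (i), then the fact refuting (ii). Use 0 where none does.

0, 0

(i): focus "Elena". No fact shares agent = Dmitri, thing = the recording, setting = at the quarry with a different recipient. 0.
(ii): focus "at the quarry". No fact shares agent = Dmitri, thing = the recording, recipient = Elena with a different setting. 0.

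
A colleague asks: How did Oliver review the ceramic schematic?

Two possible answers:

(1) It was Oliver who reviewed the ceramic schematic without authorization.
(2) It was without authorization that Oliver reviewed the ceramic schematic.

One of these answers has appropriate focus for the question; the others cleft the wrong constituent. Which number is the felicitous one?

The question word "how" targets the manner.
Option (1) clefts "Oliver" — the subject (agent), not what was asked.
Option (2) clefts "without authorization" — that matches what the question asks about.
So the congruent reply is (2).

2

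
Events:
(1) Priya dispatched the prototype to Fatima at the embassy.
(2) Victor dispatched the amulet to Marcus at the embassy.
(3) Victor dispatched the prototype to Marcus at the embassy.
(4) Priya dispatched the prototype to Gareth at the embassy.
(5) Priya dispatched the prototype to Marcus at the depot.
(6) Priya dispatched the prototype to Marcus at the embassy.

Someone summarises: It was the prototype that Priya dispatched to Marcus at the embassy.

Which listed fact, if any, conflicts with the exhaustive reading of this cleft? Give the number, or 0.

Focus of the cleft: "the prototype" (the thing). Presupposed background: agent = Priya, recipient = Marcus, setting = at the embassy.
Exhaustivity: the prototype is the only thing satisfying that background.
Every other fact differs from the presupposition on some backgrounded slot, so none challenges the exhaustivity.

0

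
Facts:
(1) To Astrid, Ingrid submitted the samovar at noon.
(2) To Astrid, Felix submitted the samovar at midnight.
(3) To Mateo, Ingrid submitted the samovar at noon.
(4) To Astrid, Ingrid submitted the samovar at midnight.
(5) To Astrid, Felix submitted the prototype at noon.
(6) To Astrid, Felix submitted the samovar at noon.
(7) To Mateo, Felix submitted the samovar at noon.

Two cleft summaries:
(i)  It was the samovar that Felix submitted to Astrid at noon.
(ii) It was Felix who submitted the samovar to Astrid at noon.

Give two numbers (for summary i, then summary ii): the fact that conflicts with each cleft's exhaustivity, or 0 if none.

Summary (i) focuses "the samovar" (the thing); background agent = Felix, recipient = Astrid, setting = at noon. Fact (5) matches that background with thing = the prototype — refutes (i).
Summary (ii) focuses "Felix" (the agent); background thing = the samovar, recipient = Astrid, setting = at noon. Fact (1) matches that background with agent = Ingrid — refutes (ii).

5, 1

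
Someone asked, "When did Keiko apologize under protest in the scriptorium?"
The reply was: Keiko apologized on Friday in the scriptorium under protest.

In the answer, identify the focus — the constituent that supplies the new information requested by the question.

on Friday

The wh-word "when" asks about the time.
In the answer, "Keiko", "under protest" and "in the scriptorium" are given — repeated from the question.
The constituent filling the time gap is "on Friday"; that is the focus and would carry nuclear stress.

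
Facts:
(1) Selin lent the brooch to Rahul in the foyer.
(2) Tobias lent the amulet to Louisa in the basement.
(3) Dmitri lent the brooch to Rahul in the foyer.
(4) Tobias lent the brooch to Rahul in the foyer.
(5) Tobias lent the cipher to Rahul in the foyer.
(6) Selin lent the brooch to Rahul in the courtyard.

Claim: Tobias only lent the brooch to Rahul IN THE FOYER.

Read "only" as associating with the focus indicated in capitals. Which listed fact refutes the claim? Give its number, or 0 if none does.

0

Focus (in capitals) is "in the foyer" — the setting. "Only" excludes alternative settings while holding fixed same agent, thing, recipient (Tobias / the brooch / Rahul).
Every other fact changes something in the background, not just the setting. Nothing refutes the claim.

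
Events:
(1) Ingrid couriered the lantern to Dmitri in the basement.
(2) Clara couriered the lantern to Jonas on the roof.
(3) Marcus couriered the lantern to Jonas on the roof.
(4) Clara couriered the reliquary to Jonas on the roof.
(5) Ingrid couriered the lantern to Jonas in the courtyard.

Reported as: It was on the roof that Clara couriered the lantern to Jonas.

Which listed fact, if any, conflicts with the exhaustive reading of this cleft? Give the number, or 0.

The cleft puts "on the roof" in focus and presupposes the open proposition with same agent, thing, recipient (Clara / the lantern / Jonas).
The exhaustive reading says no other setting fits that background.
Every other fact differs from the presupposition on some backgrounded slot, so none challenges the exhaustivity.

0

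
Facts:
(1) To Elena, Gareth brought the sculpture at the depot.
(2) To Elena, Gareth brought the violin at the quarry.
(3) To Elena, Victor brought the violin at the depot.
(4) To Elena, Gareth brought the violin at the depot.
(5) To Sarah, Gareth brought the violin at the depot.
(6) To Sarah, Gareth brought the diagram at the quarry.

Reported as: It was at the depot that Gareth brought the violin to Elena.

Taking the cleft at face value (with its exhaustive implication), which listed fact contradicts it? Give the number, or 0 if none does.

Focus of the cleft: "at the depot" (the setting). Presupposed background: agent = Gareth, thing = the violin, recipient = Elena.
The exhaustive reading says no other setting fits that background.
But fact (2) also has agent = Gareth, thing = the violin, recipient = Elena, with setting = at the quarry — so the exhaustive reading fails.

2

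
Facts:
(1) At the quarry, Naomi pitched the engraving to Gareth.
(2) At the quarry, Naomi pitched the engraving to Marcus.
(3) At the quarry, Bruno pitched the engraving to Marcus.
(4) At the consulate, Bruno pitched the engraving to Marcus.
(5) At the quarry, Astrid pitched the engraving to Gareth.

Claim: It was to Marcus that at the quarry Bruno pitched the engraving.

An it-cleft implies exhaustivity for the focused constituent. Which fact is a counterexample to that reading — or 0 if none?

0

The cleft puts "Marcus" in focus and presupposes the open proposition with same agent, thing, setting (Bruno / the engraving / at the quarry).
Exhaustivity: Marcus is the only recipient satisfying that background.
Every other fact differs from the presupposition on some backgrounded slot, so none challenges the exhaustivity.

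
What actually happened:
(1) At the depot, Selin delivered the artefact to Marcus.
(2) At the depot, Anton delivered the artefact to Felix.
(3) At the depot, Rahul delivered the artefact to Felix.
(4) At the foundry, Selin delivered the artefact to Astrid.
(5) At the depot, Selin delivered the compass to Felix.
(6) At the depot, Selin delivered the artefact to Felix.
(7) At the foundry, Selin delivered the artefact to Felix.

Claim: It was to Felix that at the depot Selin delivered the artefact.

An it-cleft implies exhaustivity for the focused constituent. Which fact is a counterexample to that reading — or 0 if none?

The cleft puts "Felix" in focus and presupposes the open proposition with same agent, thing, setting (Selin / the artefact / at the depot).
The exhaustive reading says no other recipient fits that background.
Fact (1) shares the background but with recipient = Marcus; exhaustivity is violated.

1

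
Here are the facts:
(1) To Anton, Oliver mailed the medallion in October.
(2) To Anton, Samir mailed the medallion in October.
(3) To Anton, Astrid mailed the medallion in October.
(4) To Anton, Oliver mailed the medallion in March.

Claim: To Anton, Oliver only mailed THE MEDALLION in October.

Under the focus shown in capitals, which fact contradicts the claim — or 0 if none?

The capitals mark "the medallion" as focus. So "only" rules out other things, with the rest (agent = Oliver, recipient = Anton, setting = in October) as background.
No fact matches agent = Oliver, recipient = Anton, setting = in October with a different thing — every other fact differs on at least one backgrounded slot. So no fact refutes it.

0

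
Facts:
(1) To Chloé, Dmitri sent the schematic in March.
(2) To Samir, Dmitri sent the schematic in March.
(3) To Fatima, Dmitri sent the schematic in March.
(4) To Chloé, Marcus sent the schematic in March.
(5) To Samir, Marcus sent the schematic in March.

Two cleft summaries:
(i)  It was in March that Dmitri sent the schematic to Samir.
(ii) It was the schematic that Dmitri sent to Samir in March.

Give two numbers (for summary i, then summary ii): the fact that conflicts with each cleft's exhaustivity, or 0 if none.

(i): focus "in March". No fact shares Dmitri as agent and the schematic as thing and Samir as recipient with a different setting. 0.
(ii): focus "the schematic". No fact shares Dmitri as agent and Samir as recipient and in March as setting with a different thing. 0.

0, 0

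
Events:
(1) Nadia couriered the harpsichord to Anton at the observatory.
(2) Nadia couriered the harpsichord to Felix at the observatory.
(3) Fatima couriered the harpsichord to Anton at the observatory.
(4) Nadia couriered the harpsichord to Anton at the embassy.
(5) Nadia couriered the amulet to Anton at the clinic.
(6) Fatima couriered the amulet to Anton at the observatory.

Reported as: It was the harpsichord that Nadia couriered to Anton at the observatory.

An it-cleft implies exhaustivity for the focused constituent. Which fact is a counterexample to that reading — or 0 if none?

Focus of the cleft: "the harpsichord" (the thing). Presupposed background: Nadia as agent and Anton as recipient and at the observatory as setting.
Exhaustivity: the harpsichord is the only thing satisfying that background.
Every other fact differs from the presupposition on some backgrounded slot, so none challenges the exhaustivity.

0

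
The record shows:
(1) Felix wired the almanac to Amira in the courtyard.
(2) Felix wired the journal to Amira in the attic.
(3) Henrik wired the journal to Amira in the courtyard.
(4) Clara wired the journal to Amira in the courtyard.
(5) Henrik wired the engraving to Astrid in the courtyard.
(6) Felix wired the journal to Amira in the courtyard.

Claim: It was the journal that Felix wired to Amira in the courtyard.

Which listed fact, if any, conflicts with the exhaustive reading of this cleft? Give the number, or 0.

1

Focus of the cleft: "the journal" (the thing). Presupposed background: same agent, recipient, setting (Felix / Amira / in the courtyard).
Exhaustivity: the journal is the only thing satisfying that background.
Fact (1) shares the background but with thing = the almanac; exhaustivity is violated.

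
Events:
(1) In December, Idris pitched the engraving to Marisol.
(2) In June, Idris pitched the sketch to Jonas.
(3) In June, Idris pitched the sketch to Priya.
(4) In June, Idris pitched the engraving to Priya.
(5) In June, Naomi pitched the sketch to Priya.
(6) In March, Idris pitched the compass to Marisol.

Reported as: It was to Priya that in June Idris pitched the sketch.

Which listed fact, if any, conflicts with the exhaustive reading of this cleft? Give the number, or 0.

2

The cleft puts "Priya" in focus and presupposes the open proposition with Idris as agent and the sketch as thing and in June as setting.
The exhaustive reading says no other recipient fits that background.
Fact (2) shares the background but with recipient = Jonas; exhaustivity is violated.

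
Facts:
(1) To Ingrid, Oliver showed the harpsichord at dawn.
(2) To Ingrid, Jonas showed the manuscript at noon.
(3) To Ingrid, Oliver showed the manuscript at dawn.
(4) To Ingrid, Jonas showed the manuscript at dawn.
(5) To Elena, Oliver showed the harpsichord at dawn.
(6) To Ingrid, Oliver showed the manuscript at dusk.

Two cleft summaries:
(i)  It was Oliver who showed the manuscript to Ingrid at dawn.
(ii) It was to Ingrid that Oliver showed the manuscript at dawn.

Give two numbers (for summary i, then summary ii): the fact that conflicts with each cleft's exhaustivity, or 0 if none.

Summary (i) focuses "Oliver" (the agent); background same thing, recipient, setting (the manuscript / Ingrid / at dawn). Fact (4) matches that background with agent = Jonas — refutes (i).
Summary (ii) focuses "Ingrid" (the recipient); background same agent, thing, setting (Oliver / the manuscript / at dawn). No fact matches that background with a different recipient, so 0.

4, 0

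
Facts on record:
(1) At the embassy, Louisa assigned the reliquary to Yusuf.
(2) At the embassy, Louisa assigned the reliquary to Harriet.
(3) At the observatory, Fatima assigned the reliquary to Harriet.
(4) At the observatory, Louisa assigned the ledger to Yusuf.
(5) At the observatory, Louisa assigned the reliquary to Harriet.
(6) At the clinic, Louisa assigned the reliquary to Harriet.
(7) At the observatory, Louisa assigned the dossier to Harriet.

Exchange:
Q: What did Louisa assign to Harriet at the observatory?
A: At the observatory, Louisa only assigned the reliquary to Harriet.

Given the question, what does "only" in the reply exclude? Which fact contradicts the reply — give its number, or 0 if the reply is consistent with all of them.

7

Answering "What did ...?" puts focus on the thing — here, "the reliquary".
"Only" then excludes alternative things while the background — agent = Louisa, recipient = Harriet, setting = at the observatory — is held fixed.
Fact (7) shares the background with a different thing (the dossier) — counterexample.
(Fact (2) would refute a reading with focus on the setting — but that is not what the question asks.)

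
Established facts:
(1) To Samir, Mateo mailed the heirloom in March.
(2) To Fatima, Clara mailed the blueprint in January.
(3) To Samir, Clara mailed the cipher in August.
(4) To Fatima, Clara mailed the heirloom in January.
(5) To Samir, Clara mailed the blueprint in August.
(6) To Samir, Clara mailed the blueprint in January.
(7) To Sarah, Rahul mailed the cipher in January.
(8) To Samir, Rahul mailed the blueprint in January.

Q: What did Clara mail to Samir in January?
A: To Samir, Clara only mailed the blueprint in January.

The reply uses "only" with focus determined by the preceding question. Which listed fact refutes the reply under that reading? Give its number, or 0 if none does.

0

The question "What did ...?" targets the thing, so in the reply the focus falls on "the blueprint".
"Only" then excludes alternative things while the background — Clara as agent and Samir as recipient and in January as setting — is held fixed.
No listed fact shares that background with another thing. Nothing contradicts the reply.
(Fact (2) would refute a reading with focus on the recipient — but that is not what the question asks.)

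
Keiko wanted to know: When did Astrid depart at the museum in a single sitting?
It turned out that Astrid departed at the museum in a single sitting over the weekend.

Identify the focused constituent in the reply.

over the weekend

The wh-word "when" asks about the time.
In the answer, "Astrid", "at the museum" and "in a single sitting" are given — repeated from the question.
The constituent filling the time gap is "over the weekend"; that is the focus and would carry nuclear stress.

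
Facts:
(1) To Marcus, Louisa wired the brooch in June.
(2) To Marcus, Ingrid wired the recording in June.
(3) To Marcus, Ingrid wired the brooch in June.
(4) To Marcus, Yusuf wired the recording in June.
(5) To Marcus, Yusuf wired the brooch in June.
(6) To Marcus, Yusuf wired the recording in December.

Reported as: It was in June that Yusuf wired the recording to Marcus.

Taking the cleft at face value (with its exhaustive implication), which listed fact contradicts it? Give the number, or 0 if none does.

6

The cleft puts "in June" in focus and presupposes the open proposition with Yusuf as agent and the recording as thing and Marcus as recipient.
Exhaustivity: in June is the only setting satisfying that background.
But fact (6) also has Yusuf as agent and the recording as thing and Marcus as recipient, with setting = in December — so the exhaustive reading fails.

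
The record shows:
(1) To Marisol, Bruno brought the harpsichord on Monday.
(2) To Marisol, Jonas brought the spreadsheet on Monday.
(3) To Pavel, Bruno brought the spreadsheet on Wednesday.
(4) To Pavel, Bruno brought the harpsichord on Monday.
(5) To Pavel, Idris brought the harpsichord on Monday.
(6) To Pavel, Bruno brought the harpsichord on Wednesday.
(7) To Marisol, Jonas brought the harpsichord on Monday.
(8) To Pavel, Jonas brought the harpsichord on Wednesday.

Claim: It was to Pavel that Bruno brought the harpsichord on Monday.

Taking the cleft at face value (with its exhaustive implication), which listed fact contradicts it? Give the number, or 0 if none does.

Focus of the cleft: "Pavel" (the recipient). Presupposed background: same agent, thing, setting (Bruno / the harpsichord / on Monday).
The exhaustive reading says no other recipient fits that background.
But fact (1) also has same agent, thing, setting (Bruno / the harpsichord / on Monday), with recipient = Marisol — so the exhaustive reading fails.

1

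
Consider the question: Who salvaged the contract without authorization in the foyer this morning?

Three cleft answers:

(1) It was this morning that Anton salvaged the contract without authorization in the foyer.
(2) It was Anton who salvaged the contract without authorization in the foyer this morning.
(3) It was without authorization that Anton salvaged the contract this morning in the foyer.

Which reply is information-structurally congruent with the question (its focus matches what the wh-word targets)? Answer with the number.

2

The question word "who" targets the subject (agent).
Option (1) clefts "this morning" — the time, not what was asked.
Option (2) clefts "Anton" — that matches what the question asks about.
Option (3) clefts "without authorization" — the manner, not what was asked.
So the congruent reply is (2).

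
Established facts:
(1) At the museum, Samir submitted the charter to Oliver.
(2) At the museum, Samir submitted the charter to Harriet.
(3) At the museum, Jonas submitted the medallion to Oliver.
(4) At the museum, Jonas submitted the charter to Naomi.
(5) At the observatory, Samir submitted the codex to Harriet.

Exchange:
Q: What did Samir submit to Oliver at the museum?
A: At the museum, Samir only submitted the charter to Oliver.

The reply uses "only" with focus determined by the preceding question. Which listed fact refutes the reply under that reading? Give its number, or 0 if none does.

Answering "What did ...?" puts focus on the thing — here, "the charter".
So "only" ranges over things; the rest (agent = Samir, recipient = Oliver, setting = at the museum) is presupposed.
No fact keeps agent = Samir, recipient = Oliver, setting = at the museum while changing the thing; every other fact differs on something backgrounded. The reply stands.
(Fact (2) would refute a reading with focus on the recipient — but that is not what the question asks.)

0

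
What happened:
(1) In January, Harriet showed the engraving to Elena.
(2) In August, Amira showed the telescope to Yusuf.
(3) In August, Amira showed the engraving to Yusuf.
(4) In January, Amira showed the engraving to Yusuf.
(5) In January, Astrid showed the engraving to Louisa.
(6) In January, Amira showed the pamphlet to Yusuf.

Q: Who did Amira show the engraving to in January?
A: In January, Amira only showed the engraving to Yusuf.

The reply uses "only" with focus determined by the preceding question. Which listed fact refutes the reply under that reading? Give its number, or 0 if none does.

0

The question "Who did ... to ...?" targets the recipient, so in the reply the focus falls on "Yusuf".
So "only" ranges over recipients; the rest (agent = Amira, thing = the engraving, setting = in January) is presupposed.
No listed fact shares that background with another recipient. Nothing contradicts the reply.
(Fact (3) would refute a reading with focus on the setting — but that is not what the question asks.)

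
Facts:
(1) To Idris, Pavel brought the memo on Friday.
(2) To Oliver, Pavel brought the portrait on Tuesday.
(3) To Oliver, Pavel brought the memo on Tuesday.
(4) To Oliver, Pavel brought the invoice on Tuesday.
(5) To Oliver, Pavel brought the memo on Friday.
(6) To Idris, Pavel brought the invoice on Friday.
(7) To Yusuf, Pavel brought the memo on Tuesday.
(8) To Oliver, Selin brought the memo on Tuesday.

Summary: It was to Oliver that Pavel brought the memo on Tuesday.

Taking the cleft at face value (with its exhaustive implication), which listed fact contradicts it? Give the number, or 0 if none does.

The cleft puts "Oliver" in focus and presupposes the open proposition with agent = Pavel, thing = the memo, setting = on Tuesday.
The exhaustive reading says no other recipient fits that background.
Fact (7) shares the background but with recipient = Yusuf; exhaustivity is violated.

7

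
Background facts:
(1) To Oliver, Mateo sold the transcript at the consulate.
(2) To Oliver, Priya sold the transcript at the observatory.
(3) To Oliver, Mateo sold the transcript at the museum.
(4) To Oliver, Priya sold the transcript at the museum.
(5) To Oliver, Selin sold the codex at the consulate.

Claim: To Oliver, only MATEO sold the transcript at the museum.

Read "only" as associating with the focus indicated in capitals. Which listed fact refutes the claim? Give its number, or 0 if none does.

The capitals mark "Mateo" as focus. So "only" rules out other agents, with the rest (the transcript as thing and Oliver as recipient and at the museum as setting) as background.
Fact (4) shares the background but differs in agent (Priya) — a counterexample.

4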